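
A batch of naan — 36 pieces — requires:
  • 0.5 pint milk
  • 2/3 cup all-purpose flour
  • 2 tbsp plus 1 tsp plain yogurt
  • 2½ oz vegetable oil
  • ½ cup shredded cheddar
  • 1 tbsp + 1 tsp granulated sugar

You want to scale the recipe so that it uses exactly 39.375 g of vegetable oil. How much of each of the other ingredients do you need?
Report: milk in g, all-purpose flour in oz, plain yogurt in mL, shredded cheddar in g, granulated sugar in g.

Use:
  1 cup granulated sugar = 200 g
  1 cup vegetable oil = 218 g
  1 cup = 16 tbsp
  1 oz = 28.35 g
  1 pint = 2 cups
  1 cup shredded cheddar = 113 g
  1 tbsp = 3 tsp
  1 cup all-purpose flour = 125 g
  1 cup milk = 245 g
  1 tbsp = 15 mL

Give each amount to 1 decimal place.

The original recipe has 70.875 g of vegetable oil, so the scaling factor is 39.375 ÷ 70.875 = 5/9.
milk: 0.5 pint × 5/9 × 2 cup/pint × 245 g/cup ≈ 136.1 g
all-purpose flour: 2/3 cup × 5/9 × 125 g/cup ÷ 28.35 g/oz ≈ 1.6 oz
plain yogurt: (2 tbsp + 1 tsp = 7/3 tbsp) × 5/9 × 15 mL/tbsp ≈ 19.4 mL
shredded cheddar: 0.5 cup × 5/9 × 113 g/cup ≈ 31.4 g
granulated sugar: (1 tbsp + 1 tsp = 4/3 tbsp) × 5/9 ÷ 16 tbsp/cup × 200 g/cup ≈ 9.3 g

milk: 136.1 g; all-purpose flour: 1.6 oz; plain yogurt: 19.4 mL; shredded cheddar: 31.4 g; granulated sugar: 9.3 g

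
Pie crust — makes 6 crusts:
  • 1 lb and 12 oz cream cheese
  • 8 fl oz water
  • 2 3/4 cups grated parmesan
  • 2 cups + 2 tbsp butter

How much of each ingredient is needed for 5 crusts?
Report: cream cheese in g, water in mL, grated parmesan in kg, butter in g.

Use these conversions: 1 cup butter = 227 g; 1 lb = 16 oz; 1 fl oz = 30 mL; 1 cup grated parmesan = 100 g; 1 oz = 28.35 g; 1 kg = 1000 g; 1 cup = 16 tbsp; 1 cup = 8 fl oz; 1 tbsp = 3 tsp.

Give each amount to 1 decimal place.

Scaling factor: 5/6.
cream cheese: (1 lb + 12 oz = 1.75 lb) × 5/6 × 16 oz/lb × 28.35 g/oz = 661.5 g
water: 8 fl oz × 5/6 × 30 mL/fl oz = 200.0 mL
grated parmesan: 2.75 cup × 5/6 × 100 g/cup ÷ 1000 g/kg ≈ 0.2 kg
butter: (2 cup + 2 tbsp = 2.125 cup) × 5/6 × 227 g/cup ≈ 402.0 g

cream cheese: 661.5 g; water: 200.0 mL; grated parmesan: 0.2 kg; butter: 402.0 g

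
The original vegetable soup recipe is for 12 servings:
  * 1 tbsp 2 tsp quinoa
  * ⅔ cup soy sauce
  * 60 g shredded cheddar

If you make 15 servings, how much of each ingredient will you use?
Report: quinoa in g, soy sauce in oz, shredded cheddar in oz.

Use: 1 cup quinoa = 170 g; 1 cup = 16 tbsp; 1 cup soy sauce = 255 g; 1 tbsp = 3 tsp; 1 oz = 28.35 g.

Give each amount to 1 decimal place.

Scaling factor: 15/12 = 5/4 = 1.25.
quinoa: (1 tbsp + 2 tsp = 5/3 tbsp) × 5/4 ÷ 16 tbsp/cup × 170 g/cup ≈ 22.1 g
soy sauce: 2/3 cup × 5/4 × 255 g/cup ÷ 28.35 g/oz ≈ 7.5 oz
shredded cheddar: 60 g × 5/4 ÷ 28.35 g/oz ≈ 2.6 oz

quinoa: 22.1 g; soy sauce: 7.5 oz; shredded cheddar: 2.6 oz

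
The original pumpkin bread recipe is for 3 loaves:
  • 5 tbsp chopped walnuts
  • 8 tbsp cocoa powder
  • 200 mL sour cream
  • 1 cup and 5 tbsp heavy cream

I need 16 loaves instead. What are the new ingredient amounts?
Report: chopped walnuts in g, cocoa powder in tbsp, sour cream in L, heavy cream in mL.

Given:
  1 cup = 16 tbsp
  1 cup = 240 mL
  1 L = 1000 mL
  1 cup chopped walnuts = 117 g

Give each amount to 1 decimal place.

Scaling factor: 16/3.
chopped walnuts: 5 tbsp × 16/3 ÷ 16 tbsp/cup × 117 g/cup = 195.0 g
cocoa powder: 8 tbsp × 16/3 ≈ 42.7 tbsp
sour cream: 200 mL × 16/3 ÷ 1000 mL/L ≈ 1.1 L
heavy cream: (1 cup + 5 tbsp = 1.3125 cup) × 16/3 × 240 mL/cup = 1680.0 mL

chopped walnuts: 195.0 g; cocoa powder: 42.7 tbsp; sour cream: 1.1 L; heavy cream: 1680.0 mL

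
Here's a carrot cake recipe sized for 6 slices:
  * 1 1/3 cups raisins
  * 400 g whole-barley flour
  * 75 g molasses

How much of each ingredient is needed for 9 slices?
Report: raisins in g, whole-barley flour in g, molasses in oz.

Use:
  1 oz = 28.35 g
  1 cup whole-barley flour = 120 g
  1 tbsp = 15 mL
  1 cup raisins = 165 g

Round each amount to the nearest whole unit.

Scaling factor: 9/6 = 3/2 = 1.5.
raisins: 4/3 cup × 3/2 × 165 g/cup = 330 g
whole-barley flour: 400 g × 3/2 = 600 g
molasses: 75 g × 3/2 ÷ 28.35 g/oz ≈ 4 oz

raisins: 330 g; whole-barley flour: 600 g; molasses: 4 oz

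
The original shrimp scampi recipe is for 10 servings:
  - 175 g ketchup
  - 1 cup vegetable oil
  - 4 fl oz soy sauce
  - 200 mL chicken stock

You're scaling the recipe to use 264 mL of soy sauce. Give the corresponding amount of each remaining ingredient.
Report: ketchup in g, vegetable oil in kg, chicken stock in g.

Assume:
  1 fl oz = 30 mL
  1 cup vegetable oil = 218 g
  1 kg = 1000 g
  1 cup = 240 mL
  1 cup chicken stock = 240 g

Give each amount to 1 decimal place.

ketchup: 385.0 g; vegetable oil: 0.5 kg; chicken stock: 440.0 g

The original recipe has 120 mL of soy sauce, so the scaling factor is 264 ÷ 120 = 11/5 = 2.2.
ketchup: 175 g × 11/5 = 385.0 g
vegetable oil: 1 cup × 11/5 × 218 g/cup ÷ 1000 g/kg ≈ 0.5 kg
chicken stock: 200 mL × 11/5 ÷ 240 mL/cup × 240 g/cup = 440.0 g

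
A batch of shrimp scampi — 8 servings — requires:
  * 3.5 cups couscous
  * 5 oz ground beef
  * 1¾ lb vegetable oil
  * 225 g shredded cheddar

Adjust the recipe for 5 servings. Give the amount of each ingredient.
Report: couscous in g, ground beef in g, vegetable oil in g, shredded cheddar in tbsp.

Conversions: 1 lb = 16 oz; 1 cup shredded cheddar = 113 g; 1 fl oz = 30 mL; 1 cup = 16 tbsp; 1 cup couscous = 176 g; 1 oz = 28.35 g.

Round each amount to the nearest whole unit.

couscous: 385 g; ground beef: 89 g; vegetable oil: 496 g; shredded cheddar: 20 tbsp

Scaling factor: 5/8 = 0.625.
couscous: 3.5 cup × 5/8 × 176 g/cup = 385 g
ground beef: 5 oz × 5/8 × 28.35 g/oz ≈ 89 g
vegetable oil: 1.75 lb × 5/8 × 16 oz/lb × 28.35 g/oz ≈ 496 g
shredded cheddar: 225 g × 5/8 ÷ 113 g/cup × 16 tbsp/cup ≈ 20 tbsp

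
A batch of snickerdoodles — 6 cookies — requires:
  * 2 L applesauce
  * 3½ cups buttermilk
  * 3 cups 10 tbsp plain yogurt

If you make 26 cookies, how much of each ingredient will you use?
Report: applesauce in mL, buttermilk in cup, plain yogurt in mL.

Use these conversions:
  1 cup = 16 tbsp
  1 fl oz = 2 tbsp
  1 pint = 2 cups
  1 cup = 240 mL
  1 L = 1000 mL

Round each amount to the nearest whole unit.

applesauce: 8667 mL; buttermilk: 15 cup; plain yogurt: 3770 mL

Scaling factor: 26/6 = 13/3.
applesauce: 2 L × 13/3 × 1000 mL/L ≈ 8667 mL
buttermilk: 3.5 cup × 13/3 ≈ 15 cup
plain yogurt: (3 cup + 10 tbsp = 3.625 cup) × 13/3 × 240 mL/cup = 3770 mL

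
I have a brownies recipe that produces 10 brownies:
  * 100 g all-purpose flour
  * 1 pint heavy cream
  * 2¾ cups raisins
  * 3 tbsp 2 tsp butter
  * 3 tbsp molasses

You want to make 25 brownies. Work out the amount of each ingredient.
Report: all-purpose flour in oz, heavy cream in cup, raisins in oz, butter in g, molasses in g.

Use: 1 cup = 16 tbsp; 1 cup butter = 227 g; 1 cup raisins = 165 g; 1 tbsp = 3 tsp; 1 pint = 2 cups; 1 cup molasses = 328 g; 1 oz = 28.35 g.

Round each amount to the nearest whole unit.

all-purpose flour: 9 oz; heavy cream: 5 cup; raisins: 40 oz; butter: 130 g; molasses: 154 g

Scaling factor: 25/10 = 5/2 = 2.5.
all-purpose flour: 100 g × 5/2 ÷ 28.35 g/oz ≈ 9 oz
heavy cream: 1 pint × 5/2 × 2 cup/pint = 5 cup
raisins: 2.75 cup × 5/2 × 165 g/cup ÷ 28.35 g/oz ≈ 40 oz
butter: (3 tbsp + 2 tsp = 11/3 tbsp) × 5/2 ÷ 16 tbsp/cup × 227 g/cup ≈ 130 g
molasses: 3 tbsp × 5/2 ÷ 16 tbsp/cup × 328 g/cup ≈ 154 g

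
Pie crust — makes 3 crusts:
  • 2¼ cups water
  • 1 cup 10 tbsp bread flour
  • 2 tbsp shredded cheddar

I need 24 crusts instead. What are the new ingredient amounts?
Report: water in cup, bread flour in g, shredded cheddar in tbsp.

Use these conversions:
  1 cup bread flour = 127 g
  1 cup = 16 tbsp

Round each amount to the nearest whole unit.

Scaling factor: 24/3 = 8.
water: 2.25 cup × 8 = 18 cup
bread flour: (1 cup + 10 tbsp = 1.625 cup) × 8 × 127 g/cup = 1651 g
shredded cheddar: 2 tbsp × 8 = 16 tbsp

water: 18 cup; bread flour: 1651 g; shredded cheddar: 16 tbsp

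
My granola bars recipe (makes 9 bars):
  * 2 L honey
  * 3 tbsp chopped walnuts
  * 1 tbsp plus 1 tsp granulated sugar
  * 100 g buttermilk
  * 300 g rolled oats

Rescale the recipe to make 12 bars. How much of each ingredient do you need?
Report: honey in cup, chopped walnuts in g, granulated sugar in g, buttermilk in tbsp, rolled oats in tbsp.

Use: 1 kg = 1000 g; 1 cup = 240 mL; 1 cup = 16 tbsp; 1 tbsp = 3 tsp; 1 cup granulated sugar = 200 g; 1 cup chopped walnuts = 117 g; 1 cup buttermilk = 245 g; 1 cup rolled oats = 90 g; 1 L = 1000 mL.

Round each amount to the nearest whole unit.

honey: 11 cup; chopped walnuts: 29 g; granulated sugar: 22 g; buttermilk: 9 tbsp; rolled oats: 71 tbsp

Scaling factor: 12/9 = 4/3.
honey: 2 L × 4/3 × 1000 mL/L ÷ 240 mL/cup ≈ 11 cup
chopped walnuts: 3 tbsp × 4/3 ÷ 16 tbsp/cup × 117 g/cup ≈ 29 g
granulated sugar: (1 tbsp + 1 tsp = 4/3 tbsp) × 4/3 ÷ 16 tbsp/cup × 200 g/cup ≈ 22 g
buttermilk: 100 g × 4/3 ÷ 245 g/cup × 16 tbsp/cup ≈ 9 tbsp
rolled oats: 300 g × 4/3 ÷ 90 g/cup × 16 tbsp/cup ≈ 71 tbsp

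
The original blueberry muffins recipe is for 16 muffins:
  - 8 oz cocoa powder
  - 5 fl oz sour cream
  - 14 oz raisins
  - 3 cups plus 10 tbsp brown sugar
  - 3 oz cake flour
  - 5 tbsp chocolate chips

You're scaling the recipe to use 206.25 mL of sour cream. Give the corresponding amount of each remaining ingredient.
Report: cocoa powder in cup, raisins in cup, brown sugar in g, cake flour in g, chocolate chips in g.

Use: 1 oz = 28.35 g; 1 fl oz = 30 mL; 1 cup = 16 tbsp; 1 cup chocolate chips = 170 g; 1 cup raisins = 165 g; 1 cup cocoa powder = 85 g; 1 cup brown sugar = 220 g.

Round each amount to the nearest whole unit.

cocoa powder: 4 cup; raisins: 3 cup; brown sugar: 1097 g; cake flour: 117 g; chocolate chips: 73 g

The original recipe has 150 mL of sour cream, so the scaling factor is 206.25 ÷ 150 = 11/8 = 1.375.
cocoa powder: 8 oz × 11/8 × 28.35 g/oz ÷ 85 g/cup ≈ 4 cup
raisins: 14 oz × 11/8 × 28.35 g/oz ÷ 165 g/cup ≈ 3 cup
brown sugar: (3 cup + 10 tbsp = 3.625 cup) × 11/8 × 220 g/cup ≈ 1097 g
cake flour: 3 oz × 11/8 × 28.35 g/oz ≈ 117 g
chocolate chips: 5 tbsp × 11/8 ÷ 16 tbsp/cup × 170 g/cup ≈ 73 g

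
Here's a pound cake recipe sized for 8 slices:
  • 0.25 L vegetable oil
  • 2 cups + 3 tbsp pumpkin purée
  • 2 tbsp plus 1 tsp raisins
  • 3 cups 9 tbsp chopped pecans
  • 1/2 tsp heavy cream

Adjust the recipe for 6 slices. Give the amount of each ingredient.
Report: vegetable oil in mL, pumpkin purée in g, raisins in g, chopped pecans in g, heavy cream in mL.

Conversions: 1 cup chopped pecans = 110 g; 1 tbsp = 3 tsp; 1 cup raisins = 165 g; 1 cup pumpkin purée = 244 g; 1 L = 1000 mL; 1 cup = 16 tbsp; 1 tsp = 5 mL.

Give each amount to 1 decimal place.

Scaling factor: 6/8 = 3/4 = 0.75.
vegetable oil: 0.25 L × 3/4 × 1000 mL/L = 187.5 mL
pumpkin purée: (2 cup + 3 tbsp = 2.1875 cup) × 3/4 × 244 g/cup ≈ 400.3 g
raisins: (2 tbsp + 1 tsp = 7/3 tbsp) × 3/4 ÷ 16 tbsp/cup × 165 g/cup ≈ 18.0 g
chopped pecans: (3 cup + 9 tbsp = 3.5625 cup) × 3/4 × 110 g/cup ≈ 293.9 g
heavy cream: 0.5 tsp × 3/4 × 5 mL/tsp ≈ 1.9 mL

vegetable oil: 187.5 mL; pumpkin purée: 400.3 g; raisins: 18.0 g; chopped pecans: 293.9 g; heavy cream: 1.9 mL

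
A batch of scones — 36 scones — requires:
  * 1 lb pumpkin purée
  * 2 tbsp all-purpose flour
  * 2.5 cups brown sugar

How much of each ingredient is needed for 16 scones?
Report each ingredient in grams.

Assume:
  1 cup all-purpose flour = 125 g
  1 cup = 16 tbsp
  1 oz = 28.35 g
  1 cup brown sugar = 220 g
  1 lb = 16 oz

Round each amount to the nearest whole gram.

pumpkin purée: 202 g; all-purpose flour: 7 g; brown sugar: 244 g

Scaling factor: 16/36 = 4/9.
pumpkin purée: 1 lb × 4/9 × 16 oz/lb × 28.35 g/oz ≈ 202 g
all-purpose flour: 2 tbsp × 4/9 ÷ 16 tbsp/cup × 125 g/cup ≈ 7 g
brown sugar: 2.5 cup × 4/9 × 220 g/cup ≈ 244 g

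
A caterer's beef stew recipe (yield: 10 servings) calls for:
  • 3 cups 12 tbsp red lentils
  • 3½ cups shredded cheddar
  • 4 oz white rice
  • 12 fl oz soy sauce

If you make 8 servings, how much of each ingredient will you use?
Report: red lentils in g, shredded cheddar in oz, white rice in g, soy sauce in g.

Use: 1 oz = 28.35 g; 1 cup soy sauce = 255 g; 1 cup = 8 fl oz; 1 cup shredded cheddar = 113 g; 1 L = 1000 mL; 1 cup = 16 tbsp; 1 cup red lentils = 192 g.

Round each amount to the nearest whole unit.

red lentils: 576 g; shredded cheddar: 11 oz; white rice: 91 g; soy sauce: 306 g

Scaling factor: 8/10 = 4/5 = 0.8.
red lentils: (3 cup + 12 tbsp = 3.75 cup) × 4/5 × 192 g/cup = 576 g
shredded cheddar: 3.5 cup × 4/5 × 113 g/cup ÷ 28.35 g/oz ≈ 11 oz
white rice: 4 oz × 4/5 × 28.35 g/oz ≈ 91 g
soy sauce: 12 fl oz × 4/5 ÷ 8 fl oz/cup × 255 g/cup = 306 g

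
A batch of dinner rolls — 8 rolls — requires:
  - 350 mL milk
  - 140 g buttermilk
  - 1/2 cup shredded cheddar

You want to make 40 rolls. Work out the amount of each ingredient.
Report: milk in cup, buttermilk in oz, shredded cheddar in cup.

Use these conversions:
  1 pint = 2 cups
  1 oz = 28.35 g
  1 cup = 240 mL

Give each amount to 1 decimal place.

milk: 7.3 cup; buttermilk: 24.7 oz; shredded cheddar: 2.5 cup

Scaling factor: 40/8 = 5.
milk: 350 mL × 5 ÷ 240 mL/cup ≈ 7.3 cup
buttermilk: 140 g × 5 ÷ 28.35 g/oz ≈ 24.7 oz
shredded cheddar: 0.5 cup × 5 = 2.5 cup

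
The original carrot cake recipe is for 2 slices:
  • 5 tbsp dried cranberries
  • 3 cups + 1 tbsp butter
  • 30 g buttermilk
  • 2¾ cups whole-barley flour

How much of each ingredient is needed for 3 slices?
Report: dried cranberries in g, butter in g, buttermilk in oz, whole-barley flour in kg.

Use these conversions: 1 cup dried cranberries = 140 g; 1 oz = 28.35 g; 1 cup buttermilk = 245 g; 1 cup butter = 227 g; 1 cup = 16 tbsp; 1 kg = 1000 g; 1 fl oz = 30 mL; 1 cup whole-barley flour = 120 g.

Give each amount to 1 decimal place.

Scaling factor: 3/2 = 1.5.
dried cranberries: 5 tbsp × 3/2 ÷ 16 tbsp/cup × 140 g/cup ≈ 65.6 g
butter: (3 cup + 1 tbsp = 3.0625 cup) × 3/2 × 227 g/cup ≈ 1042.8 g
buttermilk: 30 g × 3/2 ÷ 28.35 g/oz ≈ 1.6 oz
whole-barley flour: 2.75 cup × 3/2 × 120 g/cup ÷ 1000 g/kg ≈ 0.5 kg

dried cranberries: 65.6 g; butter: 1042.8 g; buttermilk: 1.6 oz; whole-barley flour: 0.5 kg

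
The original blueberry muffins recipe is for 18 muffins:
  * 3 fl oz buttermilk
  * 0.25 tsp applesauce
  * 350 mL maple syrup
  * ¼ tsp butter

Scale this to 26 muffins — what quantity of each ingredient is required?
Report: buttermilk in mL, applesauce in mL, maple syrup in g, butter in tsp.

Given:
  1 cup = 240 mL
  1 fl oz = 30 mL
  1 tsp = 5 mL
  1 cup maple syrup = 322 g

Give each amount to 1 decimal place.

buttermilk: 130.0 mL; applesauce: 1.8 mL; maple syrup: 678.3 g; butter: 0.4 tsp

Scaling factor: 26/18 = 13/9.
buttermilk: 3 fl oz × 13/9 × 30 mL/fl oz = 130.0 mL
applesauce: 0.25 tsp × 13/9 × 5 mL/tsp ≈ 1.8 mL
maple syrup: 350 mL × 13/9 ÷ 240 mL/cup × 322 g/cup ≈ 678.3 g
butter: 0.25 tsp × 13/9 ≈ 0.4 tsp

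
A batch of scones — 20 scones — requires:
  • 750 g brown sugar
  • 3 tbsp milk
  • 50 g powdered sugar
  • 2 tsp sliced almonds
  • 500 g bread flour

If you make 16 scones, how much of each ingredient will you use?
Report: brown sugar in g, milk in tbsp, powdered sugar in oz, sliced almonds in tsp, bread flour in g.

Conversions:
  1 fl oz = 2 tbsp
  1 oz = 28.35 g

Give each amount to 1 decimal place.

brown sugar: 600.0 g; milk: 2.4 tbsp; powdered sugar: 1.4 oz; sliced almonds: 1.6 tsp; bread flour: 400.0 g

Scaling factor: 16/20 = 4/5 = 0.8.
brown sugar: 750 g × 4/5 = 600.0 g
milk: 3 tbsp × 4/5 = 2.4 tbsp
powdered sugar: 50 g × 4/5 ÷ 28.35 g/oz ≈ 1.4 oz
sliced almonds: 2 tsp × 4/5 = 1.6 tsp
bread flour: 500 g × 4/5 = 400.0 g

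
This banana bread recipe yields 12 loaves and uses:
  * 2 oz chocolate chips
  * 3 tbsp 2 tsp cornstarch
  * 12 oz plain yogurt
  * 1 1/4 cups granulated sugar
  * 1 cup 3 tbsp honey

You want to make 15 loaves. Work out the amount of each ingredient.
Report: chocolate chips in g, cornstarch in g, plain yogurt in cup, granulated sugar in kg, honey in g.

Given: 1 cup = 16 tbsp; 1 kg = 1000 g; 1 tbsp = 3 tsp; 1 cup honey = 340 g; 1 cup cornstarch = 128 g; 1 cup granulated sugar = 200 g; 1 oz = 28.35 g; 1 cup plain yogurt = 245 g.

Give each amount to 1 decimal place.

Scaling factor: 15/12 = 5/4 = 1.25.
chocolate chips: 2 oz × 5/4 × 28.35 g/oz ≈ 70.9 g
cornstarch: (3 tbsp + 2 tsp = 11/3 tbsp) × 5/4 ÷ 16 tbsp/cup × 128 g/cup ≈ 36.7 g
plain yogurt: 12 oz × 5/4 × 28.35 g/oz ÷ 245 g/cup ≈ 1.7 cup
granulated sugar: 1.25 cup × 5/4 × 200 g/cup ÷ 1000 g/kg ≈ 0.3 kg
honey: (1 cup + 3 tbsp = 1.1875 cup) × 5/4 × 340 g/cup ≈ 504.7 g

chocolate chips: 70.9 g; cornstarch: 36.7 g; plain yogurt: 1.7 cup; granulated sugar: 0.3 kg; honey: 504.7 g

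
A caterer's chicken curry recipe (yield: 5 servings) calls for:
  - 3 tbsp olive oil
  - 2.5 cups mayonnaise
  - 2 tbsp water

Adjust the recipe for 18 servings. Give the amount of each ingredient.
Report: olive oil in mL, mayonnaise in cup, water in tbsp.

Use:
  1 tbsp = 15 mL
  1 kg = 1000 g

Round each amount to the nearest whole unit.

Scaling factor: 18/5 = 3.6.
olive oil: 3 tbsp × 18/5 × 15 mL/tbsp = 162 mL
mayonnaise: 2.5 cup × 18/5 = 9 cup
water: 2 tbsp × 18/5 ≈ 7 tbsp

olive oil: 162 mL; mayonnaise: 9 cup; water: 7 tbsp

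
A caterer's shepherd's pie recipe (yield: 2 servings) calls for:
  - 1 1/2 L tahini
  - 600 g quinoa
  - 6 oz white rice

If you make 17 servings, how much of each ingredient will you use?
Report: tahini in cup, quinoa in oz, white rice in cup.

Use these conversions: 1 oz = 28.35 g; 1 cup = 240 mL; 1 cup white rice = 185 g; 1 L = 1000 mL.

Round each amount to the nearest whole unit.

tahini: 53 cup; quinoa: 180 oz; white rice: 8 cup

Scaling factor: 17/2 = 8.5.
tahini: 1.5 L × 17/2 × 1000 mL/L ÷ 240 mL/cup ≈ 53 cup
quinoa: 600 g × 17/2 ÷ 28.35 g/oz ≈ 180 oz
white rice: 6 oz × 17/2 × 28.35 g/oz ÷ 185 g/cup ≈ 8 cup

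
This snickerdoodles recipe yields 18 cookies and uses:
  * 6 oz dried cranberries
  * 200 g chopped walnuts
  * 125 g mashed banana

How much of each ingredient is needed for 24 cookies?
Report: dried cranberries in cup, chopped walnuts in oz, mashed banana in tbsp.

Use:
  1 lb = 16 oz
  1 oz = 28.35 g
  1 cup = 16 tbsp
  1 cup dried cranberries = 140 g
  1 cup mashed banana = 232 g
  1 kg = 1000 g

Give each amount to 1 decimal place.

Scaling factor: 24/18 = 4/3.
dried cranberries: 6 oz × 4/3 × 28.35 g/oz ÷ 140 g/cup ≈ 1.6 cup
chopped walnuts: 200 g × 4/3 ÷ 28.35 g/oz ≈ 9.4 oz
mashed banana: 125 g × 4/3 ÷ 232 g/cup × 16 tbsp/cup ≈ 11.5 tbsp

dried cranberries: 1.6 cup; chopped walnuts: 9.4 oz; mashed banana: 11.5 tbsp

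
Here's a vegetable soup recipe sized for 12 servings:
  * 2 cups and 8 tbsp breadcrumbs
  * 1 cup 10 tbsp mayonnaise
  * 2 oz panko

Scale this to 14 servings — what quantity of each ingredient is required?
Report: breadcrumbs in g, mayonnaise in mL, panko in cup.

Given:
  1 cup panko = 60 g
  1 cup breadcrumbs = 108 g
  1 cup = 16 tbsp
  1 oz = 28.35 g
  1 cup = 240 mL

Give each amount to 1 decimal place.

breadcrumbs: 315.0 g; mayonnaise: 455.0 mL; panko: 1.1 cup

Scaling factor: 14/12 = 7/6.
breadcrumbs: (2 cup + 8 tbsp = 2.5 cup) × 7/6 × 108 g/cup = 315.0 g
mayonnaise: (1 cup + 10 tbsp = 1.625 cup) × 7/6 × 240 mL/cup = 455.0 mL
panko: 2 oz × 7/6 × 28.35 g/oz ÷ 60 g/cup ≈ 1.1 cup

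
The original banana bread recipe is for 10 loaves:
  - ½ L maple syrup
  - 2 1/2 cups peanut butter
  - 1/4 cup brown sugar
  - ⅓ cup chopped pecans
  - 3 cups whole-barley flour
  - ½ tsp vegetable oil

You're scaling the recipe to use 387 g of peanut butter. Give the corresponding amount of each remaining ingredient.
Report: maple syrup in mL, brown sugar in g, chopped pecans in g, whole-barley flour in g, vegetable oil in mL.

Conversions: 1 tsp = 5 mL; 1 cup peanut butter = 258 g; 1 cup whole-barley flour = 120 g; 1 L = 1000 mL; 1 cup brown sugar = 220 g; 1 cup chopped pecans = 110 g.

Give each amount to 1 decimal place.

The original recipe has 645 g of peanut butter, so the scaling factor is 387 ÷ 645 = 3/5 = 0.6.
maple syrup: 0.5 L × 3/5 × 1000 mL/L = 300.0 mL
brown sugar: 0.25 cup × 3/5 × 220 g/cup = 33.0 g
chopped pecans: 1/3 cup × 3/5 × 110 g/cup = 22.0 g
whole-barley flour: 3 cup × 3/5 × 120 g/cup = 216.0 g
vegetable oil: 0.5 tsp × 3/5 × 5 mL/tsp = 1.5 mL

maple syrup: 300.0 mL; brown sugar: 33.0 g; chopped pecans: 22.0 g; whole-barley flour: 216.0 g; vegetable oil: 1.5 mL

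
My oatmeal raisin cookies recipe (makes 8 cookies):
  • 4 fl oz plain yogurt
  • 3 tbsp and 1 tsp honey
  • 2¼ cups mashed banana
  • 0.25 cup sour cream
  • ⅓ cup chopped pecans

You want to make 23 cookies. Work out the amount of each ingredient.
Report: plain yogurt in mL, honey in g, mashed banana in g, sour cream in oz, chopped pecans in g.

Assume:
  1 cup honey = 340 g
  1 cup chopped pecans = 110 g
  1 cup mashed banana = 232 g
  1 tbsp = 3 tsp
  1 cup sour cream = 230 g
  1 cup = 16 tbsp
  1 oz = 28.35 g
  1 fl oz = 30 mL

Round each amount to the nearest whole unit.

plain yogurt: 345 mL; honey: 204 g; mashed banana: 1501 g; sour cream: 6 oz; chopped pecans: 105 g

Scaling factor: 23/8 = 2.875.
plain yogurt: 4 fl oz × 23/8 × 30 mL/fl oz = 345 mL
honey: (3 tbsp + 1 tsp = 10/3 tbsp) × 23/8 ÷ 16 tbsp/cup × 340 g/cup ≈ 204 g
mashed banana: 2.25 cup × 23/8 × 232 g/cup ≈ 1501 g
sour cream: 0.25 cup × 23/8 × 230 g/cup ÷ 28.35 g/oz ≈ 6 oz
chopped pecans: 1/3 cup × 23/8 × 110 g/cup ≈ 105 g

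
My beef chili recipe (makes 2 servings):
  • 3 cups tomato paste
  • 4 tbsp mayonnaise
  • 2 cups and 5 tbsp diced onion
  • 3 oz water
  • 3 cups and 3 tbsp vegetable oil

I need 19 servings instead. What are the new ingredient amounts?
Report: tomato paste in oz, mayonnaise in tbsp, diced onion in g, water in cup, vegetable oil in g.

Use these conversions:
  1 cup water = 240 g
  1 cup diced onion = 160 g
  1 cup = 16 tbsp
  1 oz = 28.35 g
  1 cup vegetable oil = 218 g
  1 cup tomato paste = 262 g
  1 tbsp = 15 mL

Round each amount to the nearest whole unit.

Scaling factor: 19/2 = 9.5.
tomato paste: 3 cup × 19/2 × 262 g/cup ÷ 28.35 g/oz ≈ 263 oz
mayonnaise: 4 tbsp × 19/2 = 38 tbsp
diced onion: (2 cup + 5 tbsp = 2.3125 cup) × 19/2 × 160 g/cup = 3515 g
water: 3 oz × 19/2 × 28.35 g/oz ÷ 240 g/cup ≈ 3 cup
vegetable oil: (3 cup + 3 tbsp = 3.1875 cup) × 19/2 × 218 g/cup ≈ 6601 g

tomato paste: 263 oz; mayonnaise: 38 tbsp; diced onion: 3515 g; water: 3 cup; vegetable oil: 6601 g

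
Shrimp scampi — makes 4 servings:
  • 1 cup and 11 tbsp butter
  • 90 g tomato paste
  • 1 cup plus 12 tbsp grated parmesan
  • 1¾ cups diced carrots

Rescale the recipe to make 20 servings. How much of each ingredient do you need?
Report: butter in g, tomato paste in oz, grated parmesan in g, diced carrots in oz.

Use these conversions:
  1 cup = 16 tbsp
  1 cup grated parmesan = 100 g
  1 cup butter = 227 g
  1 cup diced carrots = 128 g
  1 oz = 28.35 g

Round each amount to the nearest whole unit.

Scaling factor: 20/4 = 5.
butter: (1 cup + 11 tbsp = 1.6875 cup) × 5 × 227 g/cup ≈ 1915 g
tomato paste: 90 g × 5 ÷ 28.35 g/oz ≈ 16 oz
grated parmesan: (1 cup + 12 tbsp = 1.75 cup) × 5 × 100 g/cup = 875 g
diced carrots: 1.75 cup × 5 × 128 g/cup ÷ 28.35 g/oz ≈ 40 oz

butter: 1915 g; tomato paste: 16 oz; grated parmesan: 875 g; diced carrots: 40 oz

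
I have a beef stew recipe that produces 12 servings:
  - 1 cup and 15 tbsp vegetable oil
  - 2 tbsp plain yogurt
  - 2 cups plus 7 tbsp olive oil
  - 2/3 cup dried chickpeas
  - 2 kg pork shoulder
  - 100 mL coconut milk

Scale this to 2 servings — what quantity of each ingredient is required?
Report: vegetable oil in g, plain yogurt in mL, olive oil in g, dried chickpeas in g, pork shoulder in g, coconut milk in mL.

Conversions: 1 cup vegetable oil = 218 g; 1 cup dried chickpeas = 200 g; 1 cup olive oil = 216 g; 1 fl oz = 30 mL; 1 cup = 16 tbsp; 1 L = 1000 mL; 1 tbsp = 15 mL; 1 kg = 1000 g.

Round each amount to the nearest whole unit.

Scaling factor: 2/12 = 1/6.
vegetable oil: (1 cup + 15 tbsp = 1.9375 cup) × 1/6 × 218 g/cup ≈ 70 g
plain yogurt: 2 tbsp × 1/6 × 15 mL/tbsp = 5 mL
olive oil: (2 cup + 7 tbsp = 2.4375 cup) × 1/6 × 216 g/cup ≈ 88 g
dried chickpeas: 2/3 cup × 1/6 × 200 g/cup ≈ 22 g
pork shoulder: 2 kg × 1/6 × 1000 g/kg ≈ 333 g
coconut milk: 100 mL × 1/6 ≈ 17 mL

vegetable oil: 70 g; plain yogurt: 5 mL; olive oil: 88 g; dried chickpeas: 22 g; pork shoulder: 333 g; coconut milk: 17 mL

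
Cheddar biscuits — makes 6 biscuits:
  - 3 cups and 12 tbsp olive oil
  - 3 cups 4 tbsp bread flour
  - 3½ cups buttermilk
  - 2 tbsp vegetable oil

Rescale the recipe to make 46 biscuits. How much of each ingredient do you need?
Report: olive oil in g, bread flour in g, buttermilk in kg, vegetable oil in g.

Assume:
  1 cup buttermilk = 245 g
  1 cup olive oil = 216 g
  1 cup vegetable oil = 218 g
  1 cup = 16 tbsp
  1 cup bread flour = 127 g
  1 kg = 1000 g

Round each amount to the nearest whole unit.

Scaling factor: 46/6 = 23/3.
olive oil: (3 cup + 12 tbsp = 3.75 cup) × 23/3 × 216 g/cup = 6210 g
bread flour: (3 cup + 4 tbsp = 3.25 cup) × 23/3 × 127 g/cup ≈ 3164 g
buttermilk: 3.5 cup × 23/3 × 245 g/cup ÷ 1000 g/kg ≈ 7 kg
vegetable oil: 2 tbsp × 23/3 ÷ 16 tbsp/cup × 218 g/cup ≈ 209 g

olive oil: 6210 g; bread flour: 3164 g; buttermilk: 7 kg; vegetable oil: 209 g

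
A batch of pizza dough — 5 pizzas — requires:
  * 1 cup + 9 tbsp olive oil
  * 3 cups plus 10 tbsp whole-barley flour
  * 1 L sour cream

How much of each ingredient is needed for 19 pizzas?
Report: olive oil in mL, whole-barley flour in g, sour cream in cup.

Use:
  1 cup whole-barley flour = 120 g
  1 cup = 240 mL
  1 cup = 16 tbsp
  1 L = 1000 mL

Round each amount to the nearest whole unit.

olive oil: 1425 mL; whole-barley flour: 1653 g; sour cream: 16 cup

Scaling factor: 19/5 = 3.8.
olive oil: (1 cup + 9 tbsp = 1.5625 cup) × 19/5 × 240 mL/cup = 1425 mL
whole-barley flour: (3 cup + 10 tbsp = 3.625 cup) × 19/5 × 120 g/cup = 1653 g
sour cream: 1 L × 19/5 × 1000 mL/L ÷ 240 mL/cup ≈ 16 cup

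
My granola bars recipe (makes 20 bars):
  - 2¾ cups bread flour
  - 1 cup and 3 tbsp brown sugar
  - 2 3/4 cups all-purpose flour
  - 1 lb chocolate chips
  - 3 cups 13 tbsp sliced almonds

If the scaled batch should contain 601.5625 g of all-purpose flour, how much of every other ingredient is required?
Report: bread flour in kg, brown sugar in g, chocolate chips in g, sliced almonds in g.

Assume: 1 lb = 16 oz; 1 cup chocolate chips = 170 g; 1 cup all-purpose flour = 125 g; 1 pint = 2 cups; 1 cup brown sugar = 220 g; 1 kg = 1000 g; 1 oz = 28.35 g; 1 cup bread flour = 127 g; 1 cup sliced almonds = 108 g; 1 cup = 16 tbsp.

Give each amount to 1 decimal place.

The original recipe has 343.75 g of all-purpose flour, so the scaling factor is 601.5625 ÷ 343.75 = 7/4 = 1.75.
bread flour: 2.75 cup × 7/4 × 127 g/cup ÷ 1000 g/kg ≈ 0.6 kg
brown sugar: (1 cup + 3 tbsp = 1.1875 cup) × 7/4 × 220 g/cup ≈ 457.2 g
chocolate chips: 1 lb × 7/4 × 16 oz/lb × 28.35 g/oz = 793.8 g
sliced almonds: (3 cup + 13 tbsp = 3.8125 cup) × 7/4 × 108 g/cup ≈ 720.6 g

bread flour: 0.6 kg; brown sugar: 457.2 g; chocolate chips: 793.8 g; sliced almonds: 720.6 g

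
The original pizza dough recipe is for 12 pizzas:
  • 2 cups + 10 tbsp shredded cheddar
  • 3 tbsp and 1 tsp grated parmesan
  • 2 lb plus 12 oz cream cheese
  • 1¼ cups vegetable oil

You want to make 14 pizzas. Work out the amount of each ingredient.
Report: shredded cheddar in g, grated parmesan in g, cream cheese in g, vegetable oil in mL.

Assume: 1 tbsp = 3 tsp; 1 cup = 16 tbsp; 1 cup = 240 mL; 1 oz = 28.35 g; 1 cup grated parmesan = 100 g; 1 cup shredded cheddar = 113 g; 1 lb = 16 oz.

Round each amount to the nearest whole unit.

Scaling factor: 14/12 = 7/6.
shredded cheddar: (2 cup + 10 tbsp = 2.625 cup) × 7/6 × 113 g/cup ≈ 346 g
grated parmesan: (3 tbsp + 1 tsp = 10/3 tbsp) × 7/6 ÷ 16 tbsp/cup × 100 g/cup ≈ 24 g
cream cheese: (2 lb + 12 oz = 2.75 lb) × 7/6 × 16 oz/lb × 28.35 g/oz ≈ 1455 g
vegetable oil: 1.25 cup × 7/6 × 240 mL/cup = 350 mL

shredded cheddar: 346 g; grated parmesan: 24 g; cream cheese: 1455 g; vegetable oil: 350 mL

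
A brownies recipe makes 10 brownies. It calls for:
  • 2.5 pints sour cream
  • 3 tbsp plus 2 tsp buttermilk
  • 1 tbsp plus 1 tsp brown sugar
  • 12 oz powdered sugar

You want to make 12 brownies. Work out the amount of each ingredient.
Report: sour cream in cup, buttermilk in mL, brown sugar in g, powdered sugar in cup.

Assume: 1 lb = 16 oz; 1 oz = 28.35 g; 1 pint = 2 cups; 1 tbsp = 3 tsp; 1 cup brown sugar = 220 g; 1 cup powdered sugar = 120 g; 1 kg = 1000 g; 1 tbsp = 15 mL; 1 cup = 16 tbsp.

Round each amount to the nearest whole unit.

Scaling factor: 12/10 = 6/5 = 1.2.
sour cream: 2.5 pint × 6/5 × 2 cup/pint = 6 cup
buttermilk: (3 tbsp + 2 tsp = 11/3 tbsp) × 6/5 × 15 mL/tbsp = 66 mL
brown sugar: (1 tbsp + 1 tsp = 4/3 tbsp) × 6/5 ÷ 16 tbsp/cup × 220 g/cup = 22 g
powdered sugar: 12 oz × 6/5 × 28.35 g/oz ÷ 120 g/cup ≈ 3 cup

sour cream: 6 cup; buttermilk: 66 mL; brown sugar: 22 g; powdered sugar: 3 cup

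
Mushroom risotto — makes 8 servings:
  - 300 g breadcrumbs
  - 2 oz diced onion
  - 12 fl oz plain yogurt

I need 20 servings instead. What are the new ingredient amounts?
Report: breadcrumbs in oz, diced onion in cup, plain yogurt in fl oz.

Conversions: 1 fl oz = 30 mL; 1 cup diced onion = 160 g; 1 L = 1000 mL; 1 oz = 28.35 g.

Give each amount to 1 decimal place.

Scaling factor: 20/8 = 5/2 = 2.5.
breadcrumbs: 300 g × 5/2 ÷ 28.35 g/oz ≈ 26.5 oz
diced onion: 2 oz × 5/2 × 28.35 g/oz ÷ 160 g/cup ≈ 0.9 cup
plain yogurt: 12 fl oz × 5/2 = 30.0 fl oz

breadcrumbs: 26.5 oz; diced onion: 0.9 cup; plain yogurt: 30.0 fl oz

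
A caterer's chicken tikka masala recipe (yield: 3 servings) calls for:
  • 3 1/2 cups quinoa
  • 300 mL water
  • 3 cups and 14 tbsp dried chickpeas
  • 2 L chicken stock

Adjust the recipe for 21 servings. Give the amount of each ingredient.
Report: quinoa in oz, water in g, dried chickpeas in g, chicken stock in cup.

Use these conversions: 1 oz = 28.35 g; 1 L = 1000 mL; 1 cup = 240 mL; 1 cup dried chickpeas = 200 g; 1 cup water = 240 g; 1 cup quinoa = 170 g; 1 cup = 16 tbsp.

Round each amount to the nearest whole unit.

Scaling factor: 21/3 = 7.
quinoa: 3.5 cup × 7 × 170 g/cup ÷ 28.35 g/oz ≈ 147 oz
water: 300 mL × 7 ÷ 240 mL/cup × 240 g/cup = 2100 g
dried chickpeas: (3 cup + 14 tbsp = 3.875 cup) × 7 × 200 g/cup = 5425 g
chicken stock: 2 L × 7 × 1000 mL/L ÷ 240 mL/cup ≈ 58 cup

quinoa: 147 oz; water: 2100 g; dried chickpeas: 5425 g; chicken stock: 58 cup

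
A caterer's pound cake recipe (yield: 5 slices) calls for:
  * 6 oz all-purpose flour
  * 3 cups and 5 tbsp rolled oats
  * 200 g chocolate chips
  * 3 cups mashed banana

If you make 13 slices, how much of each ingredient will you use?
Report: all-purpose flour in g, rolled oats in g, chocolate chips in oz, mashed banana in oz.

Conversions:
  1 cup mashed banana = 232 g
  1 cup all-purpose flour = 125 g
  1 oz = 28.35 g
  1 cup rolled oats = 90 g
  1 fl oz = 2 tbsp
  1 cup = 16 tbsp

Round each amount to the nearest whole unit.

Scaling factor: 13/5 = 2.6.
all-purpose flour: 6 oz × 13/5 × 28.35 g/oz ≈ 442 g
rolled oats: (3 cup + 5 tbsp = 3.3125 cup) × 13/5 × 90 g/cup ≈ 775 g
chocolate chips: 200 g × 13/5 ÷ 28.35 g/oz ≈ 18 oz
mashed banana: 3 cup × 13/5 × 232 g/cup ÷ 28.35 g/oz ≈ 64 oz

all-purpose flour: 442 g; rolled oats: 775 g; chocolate chips: 18 oz; mashed banana: 64 oz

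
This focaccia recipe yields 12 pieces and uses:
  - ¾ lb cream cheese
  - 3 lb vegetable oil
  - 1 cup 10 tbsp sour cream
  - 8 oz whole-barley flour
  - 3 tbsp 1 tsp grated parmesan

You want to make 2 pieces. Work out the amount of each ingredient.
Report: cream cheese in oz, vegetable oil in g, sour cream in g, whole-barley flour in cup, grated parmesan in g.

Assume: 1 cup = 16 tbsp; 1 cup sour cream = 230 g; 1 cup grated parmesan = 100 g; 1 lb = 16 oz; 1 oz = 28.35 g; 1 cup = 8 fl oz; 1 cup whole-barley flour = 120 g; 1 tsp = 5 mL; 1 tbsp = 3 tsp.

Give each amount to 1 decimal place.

Scaling factor: 2/12 = 1/6.
cream cheese: 0.75 lb × 1/6 × 16 oz/lb = 2.0 oz
vegetable oil: 3 lb × 1/6 × 16 oz/lb × 28.35 g/oz = 226.8 g
sour cream: (1 cup + 10 tbsp = 1.625 cup) × 1/6 × 230 g/cup ≈ 62.3 g
whole-barley flour: 8 oz × 1/6 × 28.35 g/oz ÷ 120 g/cup ≈ 0.3 cup
grated parmesan: (3 tbsp + 1 tsp = 10/3 tbsp) × 1/6 ÷ 16 tbsp/cup × 100 g/cup ≈ 3.5 g

cream cheese: 2.0 oz; vegetable oil: 226.8 g; sour cream: 62.3 g; whole-barley flour: 0.3 cup; grated parmesan: 3.5 g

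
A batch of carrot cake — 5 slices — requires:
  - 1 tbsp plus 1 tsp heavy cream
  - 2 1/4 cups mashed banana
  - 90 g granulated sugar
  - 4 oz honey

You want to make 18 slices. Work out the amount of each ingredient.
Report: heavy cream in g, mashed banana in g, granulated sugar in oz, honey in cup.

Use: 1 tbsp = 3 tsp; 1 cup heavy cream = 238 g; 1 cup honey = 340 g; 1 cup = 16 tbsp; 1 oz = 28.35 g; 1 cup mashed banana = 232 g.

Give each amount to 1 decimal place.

Scaling factor: 18/5 = 3.6.
heavy cream: (1 tbsp + 1 tsp = 4/3 tbsp) × 18/5 ÷ 16 tbsp/cup × 238 g/cup = 71.4 g
mashed banana: 2.25 cup × 18/5 × 232 g/cup = 1879.2 g
granulated sugar: 90 g × 18/5 ÷ 28.35 g/oz ≈ 11.4 oz
honey: 4 oz × 18/5 × 28.35 g/oz ÷ 340 g/cup ≈ 1.2 cup

heavy cream: 71.4 g; mashed banana: 1879.2 g; granulated sugar: 11.4 oz; honey: 1.2 cup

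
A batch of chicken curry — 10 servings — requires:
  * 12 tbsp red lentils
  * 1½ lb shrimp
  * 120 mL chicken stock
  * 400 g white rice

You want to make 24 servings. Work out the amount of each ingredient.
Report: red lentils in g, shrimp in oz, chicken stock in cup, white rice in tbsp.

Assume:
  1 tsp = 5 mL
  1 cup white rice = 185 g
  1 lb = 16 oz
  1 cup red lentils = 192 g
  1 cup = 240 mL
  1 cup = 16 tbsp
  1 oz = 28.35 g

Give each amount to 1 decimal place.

Scaling factor: 24/10 = 12/5 = 2.4.
red lentils: 12 tbsp × 12/5 ÷ 16 tbsp/cup × 192 g/cup = 345.6 g
shrimp: 1.5 lb × 12/5 × 16 oz/lb = 57.6 oz
chicken stock: 120 mL × 12/5 ÷ 240 mL/cup = 1.2 cup
white rice: 400 g × 12/5 ÷ 185 g/cup × 16 tbsp/cup ≈ 83.0 tbsp

red lentils: 345.6 g; shrimp: 57.6 oz; chicken stock: 1.2 cup; white rice: 83.0 tbsp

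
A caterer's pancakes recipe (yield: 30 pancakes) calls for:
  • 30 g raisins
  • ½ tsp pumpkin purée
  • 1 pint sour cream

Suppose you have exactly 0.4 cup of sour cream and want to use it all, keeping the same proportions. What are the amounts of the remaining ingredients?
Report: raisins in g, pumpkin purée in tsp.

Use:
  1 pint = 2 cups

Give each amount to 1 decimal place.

raisins: 6.0 g; pumpkin purée: 0.1 tsp

The original recipe has 2 cup of sour cream, so the scaling factor is 0.4 ÷ 2 = 1/5 = 0.2.
raisins: 30 g × 1/5 = 6.0 g
pumpkin purée: 0.5 tsp × 1/5 = 0.1 tsp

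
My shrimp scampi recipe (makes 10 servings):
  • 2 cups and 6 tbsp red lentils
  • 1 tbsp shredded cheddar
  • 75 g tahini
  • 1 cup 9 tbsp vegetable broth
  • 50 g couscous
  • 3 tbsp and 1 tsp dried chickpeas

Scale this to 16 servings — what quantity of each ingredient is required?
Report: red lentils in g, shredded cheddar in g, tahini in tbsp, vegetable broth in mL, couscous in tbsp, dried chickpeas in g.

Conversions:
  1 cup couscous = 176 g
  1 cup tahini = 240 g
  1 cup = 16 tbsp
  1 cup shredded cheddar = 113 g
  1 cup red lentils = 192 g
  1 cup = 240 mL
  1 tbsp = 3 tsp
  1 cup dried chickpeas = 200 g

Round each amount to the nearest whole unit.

Scaling factor: 16/10 = 8/5 = 1.6.
red lentils: (2 cup + 6 tbsp = 2.375 cup) × 8/5 × 192 g/cup ≈ 730 g
shredded cheddar: 1 tbsp × 8/5 ÷ 16 tbsp/cup × 113 g/cup ≈ 11 g
tahini: 75 g × 8/5 ÷ 240 g/cup × 16 tbsp/cup = 8 tbsp
vegetable broth: (1 cup + 9 tbsp = 1.5625 cup) × 8/5 × 240 mL/cup = 600 mL
couscous: 50 g × 8/5 ÷ 176 g/cup × 16 tbsp/cup ≈ 7 tbsp
dried chickpeas: (3 tbsp + 1 tsp = 10/3 tbsp) × 8/5 ÷ 16 tbsp/cup × 200 g/cup ≈ 67 g

red lentils: 730 g; shredded cheddar: 11 g; tahini: 8 tbsp; vegetable broth: 600 mL; couscous: 7 tbsp; dried chickpeas: 67 g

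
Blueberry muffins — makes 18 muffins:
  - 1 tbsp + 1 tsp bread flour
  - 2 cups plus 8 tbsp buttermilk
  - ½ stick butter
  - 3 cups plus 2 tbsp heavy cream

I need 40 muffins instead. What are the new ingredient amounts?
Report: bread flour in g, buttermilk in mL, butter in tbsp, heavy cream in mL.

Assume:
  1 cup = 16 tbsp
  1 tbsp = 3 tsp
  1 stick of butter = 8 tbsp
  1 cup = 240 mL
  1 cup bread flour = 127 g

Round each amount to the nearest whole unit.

Scaling factor: 40/18 = 20/9.
bread flour: (1 tbsp + 1 tsp = 4/3 tbsp) × 20/9 ÷ 16 tbsp/cup × 127 g/cup ≈ 24 g
buttermilk: (2 cup + 8 tbsp = 2.5 cup) × 20/9 × 240 mL/cup ≈ 1333 mL
butter: 0.5 stick × 20/9 × 8 tbsp/stick ≈ 9 tbsp
heavy cream: (3 cup + 2 tbsp = 3.125 cup) × 20/9 × 240 mL/cup ≈ 1667 mL

bread flour: 24 g; buttermilk: 1333 mL; butter: 9 tbsp; heavy cream: 1667 mL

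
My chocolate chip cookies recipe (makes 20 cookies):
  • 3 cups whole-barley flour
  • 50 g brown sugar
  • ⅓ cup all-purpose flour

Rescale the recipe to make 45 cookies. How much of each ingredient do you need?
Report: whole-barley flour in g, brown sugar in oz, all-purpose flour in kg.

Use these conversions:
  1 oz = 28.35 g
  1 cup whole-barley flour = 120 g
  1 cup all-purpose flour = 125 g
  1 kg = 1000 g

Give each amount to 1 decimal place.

whole-barley flour: 810.0 g; brown sugar: 4.0 oz; all-purpose flour: 0.1 kg

Scaling factor: 45/20 = 9/4 = 2.25.
whole-barley flour: 3 cup × 9/4 × 120 g/cup = 810.0 g
brown sugar: 50 g × 9/4 ÷ 28.35 g/oz ≈ 4.0 oz
all-purpose flour: 1/3 cup × 9/4 × 125 g/cup ÷ 1000 g/kg ≈ 0.1 kg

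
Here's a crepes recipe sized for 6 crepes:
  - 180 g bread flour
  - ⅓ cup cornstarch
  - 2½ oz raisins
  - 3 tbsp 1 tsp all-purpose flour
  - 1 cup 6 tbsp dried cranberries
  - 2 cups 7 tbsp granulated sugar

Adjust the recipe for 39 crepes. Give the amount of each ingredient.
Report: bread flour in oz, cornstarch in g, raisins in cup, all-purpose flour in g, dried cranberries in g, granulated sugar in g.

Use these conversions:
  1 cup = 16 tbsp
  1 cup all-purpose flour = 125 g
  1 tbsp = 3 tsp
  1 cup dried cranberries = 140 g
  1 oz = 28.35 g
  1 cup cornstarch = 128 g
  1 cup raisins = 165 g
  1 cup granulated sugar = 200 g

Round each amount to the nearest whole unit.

bread flour: 41 oz; cornstarch: 277 g; raisins: 3 cup; all-purpose flour: 169 g; dried cranberries: 1251 g; granulated sugar: 3169 g

Scaling factor: 39/6 = 13/2 = 6.5.
bread flour: 180 g × 13/2 ÷ 28.35 g/oz ≈ 41 oz
cornstarch: 1/3 cup × 13/2 × 128 g/cup ≈ 277 g
raisins: 2.5 oz × 13/2 × 28.35 g/oz ÷ 165 g/cup ≈ 3 cup
all-purpose flour: (3 tbsp + 1 tsp = 10/3 tbsp) × 13/2 ÷ 16 tbsp/cup × 125 g/cup ≈ 169 g
dried cranberries: (1 cup + 6 tbsp = 1.375 cup) × 13/2 × 140 g/cup ≈ 1251 g
granulated sugar: (2 cup + 7 tbsp = 2.4375 cup) × 13/2 × 200 g/cup ≈ 3169 g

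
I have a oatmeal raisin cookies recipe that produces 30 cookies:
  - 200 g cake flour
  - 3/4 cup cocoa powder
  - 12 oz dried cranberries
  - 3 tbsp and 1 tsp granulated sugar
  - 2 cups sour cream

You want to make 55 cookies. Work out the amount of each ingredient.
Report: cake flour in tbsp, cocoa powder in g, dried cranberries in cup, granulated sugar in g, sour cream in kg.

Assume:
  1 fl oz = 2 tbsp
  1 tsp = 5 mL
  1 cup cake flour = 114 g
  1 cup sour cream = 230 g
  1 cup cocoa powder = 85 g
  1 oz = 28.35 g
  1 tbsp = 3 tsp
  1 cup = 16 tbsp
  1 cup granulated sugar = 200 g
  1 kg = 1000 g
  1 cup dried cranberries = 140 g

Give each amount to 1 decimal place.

cake flour: 51.5 tbsp; cocoa powder: 116.9 g; dried cranberries: 4.5 cup; granulated sugar: 76.4 g; sour cream: 0.8 kg

Scaling factor: 55/30 = 11/6.
cake flour: 200 g × 11/6 ÷ 114 g/cup × 16 tbsp/cup ≈ 51.5 tbsp
cocoa powder: 0.75 cup × 11/6 × 85 g/cup ≈ 116.9 g
dried cranberries: 12 oz × 11/6 × 28.35 g/oz ÷ 140 g/cup ≈ 4.5 cup
granulated sugar: (3 tbsp + 1 tsp = 10/3 tbsp) × 11/6 ÷ 16 tbsp/cup × 200 g/cup ≈ 76.4 g
sour cream: 2 cup × 11/6 × 230 g/cup ÷ 1000 g/kg ≈ 0.8 kg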